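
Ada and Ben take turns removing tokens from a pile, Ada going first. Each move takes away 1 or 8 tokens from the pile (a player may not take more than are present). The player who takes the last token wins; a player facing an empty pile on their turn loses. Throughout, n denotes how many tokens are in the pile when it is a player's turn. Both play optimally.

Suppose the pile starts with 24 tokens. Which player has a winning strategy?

Use the standard recursion: the mover loses at a terminal position; elsewhere, the mover wins exactly when some move hands the opponent an L position.
n=0: no move → L
n=1: W (go to 0, an L position)
n=2: L (sole option 1(W) is W)
n=3: W (go to 2, an L position)
n=4: L (sole option 3(W) is W)
n=5: W (go to 4, an L position)
n=6: L (sole option 5(W) is W)
n=7: W (go to 6, an L position)
n=8: W (go to 0, an L position)
n=9: L (options 8(W), 1(W) are all W)
n=10: W (go to 9, an L position)
n=11: L (options 10(W), 3(W) are all W)
n=12: W (go to 11, an L position)
n=13: L (options 12(W), 5(W) are all W)
n=14: W (go to 13, an L position)
n=15: L (options 14(W), 7(W) are all W)
n=16: W (go to 15, an L position)
n=17: W (go to 9, an L position)
n=18: L (options 17(W), 10(W) are all W)
n=19: W (go to 18, an L position)
n=20: L (options 19(W), 12(W) are all W)
n=21: W (go to 20, an L position)
n=22: L (options 21(W), 14(W) are all W)
n=23: W (go to 22, an L position)
n=24: L (options 23(W), 16(W) are all W)
Every move from 24 reaches a W position, so the mover loses.

Ben wins.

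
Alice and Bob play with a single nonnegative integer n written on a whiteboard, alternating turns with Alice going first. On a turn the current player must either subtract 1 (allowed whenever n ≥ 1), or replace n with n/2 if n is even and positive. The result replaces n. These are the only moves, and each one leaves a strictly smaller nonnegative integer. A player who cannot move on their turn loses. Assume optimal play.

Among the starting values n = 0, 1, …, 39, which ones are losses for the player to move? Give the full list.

Compute win/loss labels from the base case upward. A position with no move is L. Any other position is W if it can reach an L in one move, else L.
n=0: no move → L
n=1: reaches L-position 0 → W
n=2: only reaches 1(W), which is W → L
n=3: reaches L-position 2 → W
n=4: reaches L-position 2 → W
n=5: only reaches 4(W), which is W → L
n=6: reaches L-position 5 → W
n=7: only reaches 6(W), which is W → L
n=8: reaches L-position 7 → W
n=9: only reaches 8(W), which is W → L
n=10: reaches L-position 5 → W
n=11: only reaches 10(W), which is W → L
n=12: reaches L-position 11 → W
n=13: only reaches 12(W), which is W → L
n=14: reaches L-position 7 → W
n=15: only reaches 14(W), which is W → L
n=16: reaches L-position 15 → W
n=17: only reaches 16(W), which is W → L
n=18: reaches L-position 9 → W
n=19: only reaches 18(W), which is W → L
n=20: reaches L-position 19 → W
n=21: only reaches 20(W), which is W → L
n=22: reaches L-position 11 → W
n=23: only reaches 22(W), which is W → L
n=24: reaches L-position 23 → W
n=25: only reaches 24(W), which is W → L
n=26: reaches L-position 13 → W
n=27: only reaches 26(W), which is W → L
n=28: reaches L-position 27 → W
n=29: only reaches 28(W), which is W → L
n=30: reaches L-position 15 → W
n=31: only reaches 30(W), which is W → L
n=32: reaches L-position 31 → W
n=33: only reaches 32(W), which is W → L
n=34: reaches L-position 17 → W
n=35: only reaches 34(W), which is W → L
n=36: reaches L-position 35 → W
n=37: only reaches 36(W), which is W → L
n=38: reaches L-position 19 → W
n=39: only reaches 38(W), which is W → L
The losing starting values of n are exactly the entries labelled L in this table (20 of them).

0, 2, 5, 7, 9, 11, 13, 15, 17, 19, 21, 23, 25, 27, 29, 31, 33, 35, 37, 39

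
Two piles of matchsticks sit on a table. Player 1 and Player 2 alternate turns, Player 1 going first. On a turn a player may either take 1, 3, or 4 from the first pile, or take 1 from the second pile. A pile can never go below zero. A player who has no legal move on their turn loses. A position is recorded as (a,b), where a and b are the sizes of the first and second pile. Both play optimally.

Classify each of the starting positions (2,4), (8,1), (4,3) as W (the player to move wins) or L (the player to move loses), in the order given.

(2,4): L, (8,1): L, (4,3): W

Compute win/loss labels from the base case upward. A position with no move is L. Any other position is W if it can reach an L in one move, else L.
No move ever increases a pile, so every position that can arise here has a ≤ 8 and b ≤ 4; it is enough to label the cells with 0 ≤ a ≤ 8 and 0 ≤ b ≤ 4.
Every move lowers a or b (never raises either), so fill the grid row by row in increasing a, and left to right within a row: each cell's successors are then already labelled.
      b=0  b=1  b=2  b=3  b=4
a=0:    L    W    L    W    L
a=1:    W    L    W    L    W
a=2:    L    W    L    W    L
a=3:    W    L    W    L    W
a=4:    W    W    W    W    W
a=5:    W    W    W    W    W
a=6:    W    W    W    W    W
a=7:    L    W    L    W    L
a=8:    W    L    W    L    W
Cells with no legal move (terminal, hence L): (0,0).
The remaining L cells, each justified by listing all of its moves:
(0,2): only reaches (0,1)(W), which is W → L
(0,4): only reaches (0,3)(W), which is W → L
(1,1): only reaches (0,1)(W), (1,0)(W), all W → L
(1,3): only reaches (0,3)(W), (1,2)(W), all W → L
(2,0): only reaches (1,0)(W), which is W → L
(2,2): only reaches (1,2)(W), (2,1)(W), all W → L
(2,4): only reaches (1,4)(W), (2,3)(W), all W → L
(3,1): only reaches (2,1)(W), (0,1)(W), (3,0)(W), all W → L
(3,3): only reaches (2,3)(W), (0,3)(W), (3,2)(W), all W → L
(7,0): only reaches (6,0)(W), (4,0)(W), (3,0)(W), all W → L
(7,2): only reaches (6,2)(W), (4,2)(W), (3,2)(W), (7,1)(W), all W → L
(7,4): only reaches (6,4)(W), (4,4)(W), (3,4)(W), (7,3)(W), all W → L
(8,1): only reaches (7,1)(W), (5,1)(W), (4,1)(W), (8,0)(W), all W → L
(8,3): only reaches (7,3)(W), (5,3)(W), (4,3)(W), (8,2)(W), all W → L
Every other cell has at least one move into one of the L cells above, so it is W.
(2,4): one of the L cells justified above, so L
(8,1): one of the L cells justified above, so L
(4,3): the move to (3,3) reaches an L cell, so W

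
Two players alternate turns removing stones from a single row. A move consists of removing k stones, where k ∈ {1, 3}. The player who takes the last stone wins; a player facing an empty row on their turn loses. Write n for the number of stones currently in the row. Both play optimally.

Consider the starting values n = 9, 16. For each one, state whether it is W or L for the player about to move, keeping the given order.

Classify positions by backward induction: terminal positions (no move available) are L. From any other position, the mover wins iff some move reaches an L.
n=0: no move → L
n=1: can move to 0, which is L ⇒ W
n=2: the only move is to 1(W), a W ⇒ L
n=3: can move to 2, which is L ⇒ W
n=4: moves to 3(W), 1(W); every one is W ⇒ L
n=5: can move to 4, which is L ⇒ W
n=6: moves to 5(W), 3(W); every one is W ⇒ L
n=7: can move to 6, which is L ⇒ W
n=8: moves to 7(W), 5(W); every one is W ⇒ L
n=9: can move to 8, which is L ⇒ W
n=10: moves to 9(W), 7(W); every one is W ⇒ L
n=11: can move to 10, which is L ⇒ W
n=12: moves to 11(W), 9(W); every one is W ⇒ L
n=13: can move to 12, which is L ⇒ W
n=14: moves to 13(W), 11(W); every one is W ⇒ L
n=15: can move to 14, which is L ⇒ W
n=16: moves to 15(W), 13(W); every one is W ⇒ L

9: W, 16: L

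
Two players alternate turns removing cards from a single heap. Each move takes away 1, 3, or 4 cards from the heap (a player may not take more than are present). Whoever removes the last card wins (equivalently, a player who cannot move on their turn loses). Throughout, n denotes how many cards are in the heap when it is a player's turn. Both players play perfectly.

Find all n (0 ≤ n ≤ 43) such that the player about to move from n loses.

Label each position W (a win for the player to move) or L (a loss). A position with no legal move is L; any other position is W exactly when some move reaches an L, and L when every move reaches a W.
n=0: no move → L
n=1: can move to 0, which is L ⇒ W
n=2: the only move is to 1(W), a W ⇒ L
n=3: can move to 2, which is L ⇒ W
n=4: can move to 0, which is L ⇒ W
n=5: can move to 2, which is L ⇒ W
n=6: can move to 2, which is L ⇒ W
n=7: moves to 6(W), 4(W), 3(W); every one is W ⇒ L
n=8: can move to 7, which is L ⇒ W
n=9: moves to 8(W), 6(W), 5(W); every one is W ⇒ L
n=10: can move to 9, which is L ⇒ W
n=11: can move to 7, which is L ⇒ W
n=12: can move to 9, which is L ⇒ W
n=13: can move to 9, which is L ⇒ W
n=14: moves to 13(W), 11(W), 10(W); every one is W ⇒ L
n=15: can move to 14, which is L ⇒ W
n=16: moves to 15(W), 13(W), 12(W); every one is W ⇒ L
n=17: can move to 16, which is L ⇒ W
n=18: can move to 14, which is L ⇒ W
n=19: can move to 16, which is L ⇒ W
n=20: can move to 16, which is L ⇒ W
n=21: moves to 20(W), 18(W), 17(W); every one is W ⇒ L
n=22: can move to 21, which is L ⇒ W
n=23: moves to 22(W), 20(W), 19(W); every one is W ⇒ L
n=24: can move to 23, which is L ⇒ W
n=25: can move to 21, which is L ⇒ W
n=26: can move to 23, which is L ⇒ W
n=27: can move to 23, which is L ⇒ W
n=28: moves to 27(W), 25(W), 24(W); every one is W ⇒ L
n=29: can move to 28, which is L ⇒ W
n=30: moves to 29(W), 27(W), 26(W); every one is W ⇒ L
n=31: can move to 30, which is L ⇒ W
n=32: can move to 28, which is L ⇒ W
n=33: can move to 30, which is L ⇒ W
n=34: can move to 30, which is L ⇒ W
n=35: moves to 34(W), 32(W), 31(W); every one is W ⇒ L
n=36: can move to 35, which is L ⇒ W
n=37: moves to 36(W), 34(W), 33(W); every one is W ⇒ L
n=38: can move to 37, which is L ⇒ W
n=39: can move to 35, which is L ⇒ W
n=40: can move to 37, which is L ⇒ W
n=41: can move to 37, which is L ⇒ W
n=42: moves to 41(W), 39(W), 38(W); every one is W ⇒ L
n=43: can move to 42, which is L ⇒ W
Reading off the rows marked L gives the requested list; there are 13 such values of n.

0, 2, 7, 9, 14, 16, 21, 23, 28, 30, 35, 37, 42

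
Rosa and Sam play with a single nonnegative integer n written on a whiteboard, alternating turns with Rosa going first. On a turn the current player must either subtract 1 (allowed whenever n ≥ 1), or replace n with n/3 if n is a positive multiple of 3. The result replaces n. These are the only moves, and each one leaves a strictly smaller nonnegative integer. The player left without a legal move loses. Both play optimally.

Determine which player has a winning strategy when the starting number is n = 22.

Sam wins.

Build the W/L table. Terminal = L. A non-terminal position is W if it has a move to some L; otherwise it is L.
n=0: no move → L
n=1: reaches L-position 0 → W
n=2: only reaches 1(W), which is W → L
n=3: reaches L-position 2 → W
n=4: only reaches 3(W), which is W → L
n=5: reaches L-position 4 → W
n=6: reaches L-position 2 → W
n=7: only reaches 6(W), which is W → L
n=8: reaches L-position 7 → W
n=9: only reaches 3(W), 8(W), all W → L
n=10: reaches L-position 9 → W
n=11: only reaches 10(W), which is W → L
n=12: reaches L-position 4 → W
n=13: only reaches 12(W), which is W → L
n=14: reaches L-position 13 → W
n=15: only reaches 5(W), 14(W), all W → L
n=16: reaches L-position 15 → W
n=17: only reaches 16(W), which is W → L
n=18: reaches L-position 17 → W
n=19: only reaches 18(W), which is W → L
n=20: reaches L-position 19 → W
n=21: reaches L-position 7 → W
n=22: only reaches 21(W), which is W → L
Every move from 22 reaches a W position, so the mover loses.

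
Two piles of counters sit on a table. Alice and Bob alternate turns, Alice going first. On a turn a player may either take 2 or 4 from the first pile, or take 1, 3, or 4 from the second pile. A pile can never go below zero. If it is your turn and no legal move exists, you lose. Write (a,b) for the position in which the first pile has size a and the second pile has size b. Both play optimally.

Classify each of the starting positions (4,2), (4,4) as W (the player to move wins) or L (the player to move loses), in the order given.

(4,2): W, (4,4): L

Use the standard recursion: the mover loses at a terminal position; elsewhere, the mover wins exactly when some move hands the opponent an L position.
No move ever increases a pile, so every position that can arise here has a ≤ 4 and b ≤ 4; it is enough to label the cells with 0 ≤ a ≤ 4 and 0 ≤ b ≤ 4.
Every move lowers a or b (never raises either), so fill the grid row by row in increasing a, and left to right within a row: each cell's successors are then already labelled.
      b=0  b=1  b=2  b=3  b=4
a=0:    L    W    L    W    W
a=1:    L    W    L    W    W
a=2:    W    L    W    L    W
a=3:    W    L    W    L    W
a=4:    W    W    W    W    L
Cells with no legal move (terminal, hence L): (0,0), (1,0).
The remaining L cells, each justified by listing all of its moves:
(0,2): the only move is to (0,1)(W), a W ⇒ L
(1,2): the only move is to (1,1)(W), a W ⇒ L
(2,1): moves to (0,1)(W), (2,0)(W); every one is W ⇒ L
(2,3): moves to (0,3)(W), (2,2)(W), (2,0)(W); every one is W ⇒ L
(3,1): moves to (1,1)(W), (3,0)(W); every one is W ⇒ L
(3,3): moves to (1,3)(W), (3,2)(W), (3,0)(W); every one is W ⇒ L
(4,4): moves to (2,4)(W), (0,4)(W), (4,3)(W), (4,1)(W), (4,0)(W); every one is W ⇒ L
Every other cell has at least one move into one of the L cells above, so it is W.
(4,2): the move to (0,2) reaches an L cell, so W
(4,4): one of the L cells justified above, so L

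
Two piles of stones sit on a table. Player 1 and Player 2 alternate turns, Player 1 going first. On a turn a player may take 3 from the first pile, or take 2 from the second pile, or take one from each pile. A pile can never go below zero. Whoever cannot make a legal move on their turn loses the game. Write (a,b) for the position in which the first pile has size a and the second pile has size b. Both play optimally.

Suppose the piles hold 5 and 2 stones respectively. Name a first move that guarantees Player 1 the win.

Move to (4,1).

Positions with no move are L. A position that does have a move is losing for the player to move precisely when every available move leads to a winning position for the opponent. Fill in the labels:
No move ever increases a pile, so every position that can arise here has a ≤ 5 and b ≤ 2; it is enough to label the cells with 0 ≤ a ≤ 5 and 0 ≤ b ≤ 2.
Every move lowers a or b (never raises either), so fill the grid row by row in increasing a, and left to right within a row: each cell's successors are then already labelled.
      b=0  b=1  b=2
a=0:    L    L    W
a=1:    L    W    W
a=2:    L    W    W
a=3:    W    W    L
a=4:    W    L    L
a=5:    W    L    W
Cells with no legal move (terminal, hence L): (0,0), (0,1), (1,0), (2,0).
The remaining L cells, each justified by listing all of its moves:
(3,2): →(0,2)(W), (3,0)(W), (2,1)(W) — all W, so L
(4,1): →(1,1)(W), (3,0)(W) — all W, so L
(4,2): →(1,2)(W), (4,0)(W), (3,1)(W) — all W, so L
(5,1): →(2,1)(W), (4,0)(W) — all W, so L
Every other cell has at least one move into one of the L cells above, so it is W.
From (5,2), the L positions reachable in one move are: (4,1).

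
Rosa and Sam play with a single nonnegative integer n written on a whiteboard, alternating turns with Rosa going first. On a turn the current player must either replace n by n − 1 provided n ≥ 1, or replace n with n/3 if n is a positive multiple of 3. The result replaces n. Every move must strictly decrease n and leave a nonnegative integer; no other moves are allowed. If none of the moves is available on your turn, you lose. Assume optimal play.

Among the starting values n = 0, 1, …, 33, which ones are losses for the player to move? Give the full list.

Build the W/L table. Terminal = L. A non-terminal position is W if it has a move to some L; otherwise it is L.
n=0: no move → L
n=1: reaches L-position 0 → W
n=2: only reaches 1(W), which is W → L
n=3: reaches L-position 2 → W
n=4: only reaches 3(W), which is W → L
n=5: reaches L-position 4 → W
n=6: reaches L-position 2 → W
n=7: only reaches 6(W), which is W → L
n=8: reaches L-position 7 → W
n=9: only reaches 3(W), 8(W), all W → L
n=10: reaches L-position 9 → W
n=11: only reaches 10(W), which is W → L
n=12: reaches L-position 4 → W
n=13: only reaches 12(W), which is W → L
n=14: reaches L-position 13 → W
n=15: only reaches 5(W), 14(W), all W → L
n=16: reaches L-position 15 → W
n=17: only reaches 16(W), which is W → L
n=18: reaches L-position 17 → W
n=19: only reaches 18(W), which is W → L
n=20: reaches L-position 19 → W
n=21: reaches L-position 7 → W
n=22: only reaches 21(W), which is W → L
n=23: reaches L-position 22 → W
n=24: only reaches 8(W), 23(W), all W → L
n=25: reaches L-position 24 → W
n=26: only reaches 25(W), which is W → L
n=27: reaches L-position 9 → W
n=28: only reaches 27(W), which is W → L
n=29: reaches L-position 28 → W
n=30: only reaches 10(W), 29(W), all W → L
n=31: reaches L-position 30 → W
n=32: only reaches 31(W), which is W → L
n=33: reaches L-position 11 → W
The losing starting values of n are exactly the entries labelled L in this table (16 of them).

0, 2, 4, 7, 9, 11, 13, 15, 17, 19, 22, 24, 26, 28, 30, 32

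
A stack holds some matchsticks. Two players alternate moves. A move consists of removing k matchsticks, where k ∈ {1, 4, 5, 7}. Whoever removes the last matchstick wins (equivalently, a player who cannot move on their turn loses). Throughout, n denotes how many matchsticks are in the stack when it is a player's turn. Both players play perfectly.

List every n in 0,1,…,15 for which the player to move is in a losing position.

0, 2, 8, 10

Positions with no move are L. A position that does have a move is losing for the player to move precisely when every available move leads to a winning position for the opponent. Fill in the labels:
n=0: no move → L
n=1: reaches L-position 0 → W
n=2: only reaches 1(W), which is W → L
n=3: reaches L-position 2 → W
n=4: reaches L-position 0 → W
n=5: reaches L-position 0 → W
n=6: reaches L-position 2 → W
n=7: reaches L-position 2 → W
n=8: only reaches 7(W), 4(W), 3(W), 1(W), all W → L
n=9: reaches L-position 8 → W
n=10: only reaches 9(W), 6(W), 5(W), 3(W), all W → L
n=11: reaches L-position 10 → W
n=12: reaches L-position 8 → W
n=13: reaches L-position 8 → W
n=14: reaches L-position 10 → W
n=15: reaches L-position 10 → W
The losing starting values of n are exactly the entries labelled L in this table (4 of them).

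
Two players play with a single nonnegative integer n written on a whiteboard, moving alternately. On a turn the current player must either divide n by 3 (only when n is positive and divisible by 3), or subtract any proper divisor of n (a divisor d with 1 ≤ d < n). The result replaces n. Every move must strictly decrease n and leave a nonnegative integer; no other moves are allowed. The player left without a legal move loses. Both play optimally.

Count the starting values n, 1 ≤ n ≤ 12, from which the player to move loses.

Use the standard recursion: the mover loses at a terminal position; elsewhere, the mover wins exactly when some move hands the opponent an L position.
n=0: no move → L
n=1: no move → L
n=2: →1(L), so W
n=3: →1(L), so W
n=4: →2(W), 3(W) — all W, so L
n=5: →4(L), so W
n=6: →4(L), so W
n=7: →6(W) only, which is W, so L
n=8: →4(L), so W
n=9: →3(W), 6(W), 8(W) — all W, so L
n=10: →9(L), so W
n=11: →10(W) only, which is W, so L
n=12: →4(L), so W
L entries with 1 ≤ n ≤ 12 (n=0 is outside the asked range and is not counted): n = 1, 4, 7, 9, 11; that makes 5.

5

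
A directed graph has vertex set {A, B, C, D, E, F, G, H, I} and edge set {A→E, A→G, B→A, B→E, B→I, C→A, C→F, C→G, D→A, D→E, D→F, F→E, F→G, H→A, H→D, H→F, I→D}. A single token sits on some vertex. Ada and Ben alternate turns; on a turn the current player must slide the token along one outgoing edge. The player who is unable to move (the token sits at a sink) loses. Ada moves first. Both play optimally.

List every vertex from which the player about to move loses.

Use the standard recursion: the mover loses at a terminal position; elsewhere, the mover wins exactly when some move hands the opponent an L position.
Every edge goes from a vertex to one that appears earlier in the order E, G, F, A, C, D, I, B, H, so processing vertices in that order labels each vertex after all of its successors.
E: no outgoing edge → L
G: no outgoing edge → L
F: reaches L-position G → W
A: reaches L-position G → W
C: reaches L-position G → W
D: reaches L-position E → W
I: only reaches D(W), which is W → L
B: reaches L-position I → W
H: only reaches D(W), A(W), F(W), all W → L
The losing starting vertices are exactly the entries labelled L in this table (4 of them).

E, G, H, I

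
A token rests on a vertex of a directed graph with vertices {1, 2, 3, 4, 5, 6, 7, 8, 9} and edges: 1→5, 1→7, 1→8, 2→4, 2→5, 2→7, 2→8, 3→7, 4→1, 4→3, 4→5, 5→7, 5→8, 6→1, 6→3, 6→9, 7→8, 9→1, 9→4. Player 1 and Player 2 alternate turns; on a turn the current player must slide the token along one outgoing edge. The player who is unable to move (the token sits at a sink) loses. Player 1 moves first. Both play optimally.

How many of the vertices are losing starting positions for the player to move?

Compute win/loss labels from the base case upward. A position with no move is L. Any other position is W if it can reach an L in one move, else L.
Every edge goes from a vertex to one that appears earlier in the order 8, 7, 3, 5, 1, 4, 2, 9, 6, so processing vertices in that order labels each vertex after all of its successors.
8: no outgoing edge → L
7: →8(L), so W
3: →7(W) only, which is W, so L
5: →8(L), so W
1: →8(L), so W
4: →3(L), so W
2: →8(L), so W
9: →4(W), 1(W) — all W, so L
6: →9(L), so W
The L vertices are 3, 8, 9; that is 3 in all.

3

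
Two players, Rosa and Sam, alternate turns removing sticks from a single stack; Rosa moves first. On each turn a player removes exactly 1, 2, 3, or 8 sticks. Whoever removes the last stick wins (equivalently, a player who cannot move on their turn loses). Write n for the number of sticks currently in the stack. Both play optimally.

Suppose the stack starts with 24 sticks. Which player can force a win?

Rosa wins.

Classify positions by backward induction: terminal positions (no move available) are L. From any other position, the mover wins iff some move reaches an L.
n=0: no move → L
n=1: can move to 0, which is L ⇒ W
n=2: can move to 0, which is L ⇒ W
n=3: can move to 0, which is L ⇒ W
n=4: moves to 3(W), 2(W), 1(W); every one is W ⇒ L
n=5: can move to 4, which is L ⇒ W
n=6: can move to 4, which is L ⇒ W
n=7: can move to 4, which is L ⇒ W
n=8: can move to 0, which is L ⇒ W
n=9: moves to 8(W), 7(W), 6(W), 1(W); every one is W ⇒ L
n=10: can move to 9, which is L ⇒ W
n=11: can move to 9, which is L ⇒ W
n=12: can move to 9, which is L ⇒ W
n=13: moves to 12(W), 11(W), 10(W), 5(W); every one is W ⇒ L
n=14: can move to 13, which is L ⇒ W
n=15: can move to 13, which is L ⇒ W
n=16: can move to 13, which is L ⇒ W
n=17: can move to 9, which is L ⇒ W
n=18: moves to 17(W), 16(W), 15(W), 10(W); every one is W ⇒ L
n=19: can move to 18, which is L ⇒ W
n=20: can move to 18, which is L ⇒ W
n=21: can move to 18, which is L ⇒ W
n=22: moves to 21(W), 20(W), 19(W), 14(W); every one is W ⇒ L
n=23: can move to 22, which is L ⇒ W
n=24: can move to 22, which is L ⇒ W
The starting position 24 is W: Rosa should remove 2, leaving 22, handing over an L position.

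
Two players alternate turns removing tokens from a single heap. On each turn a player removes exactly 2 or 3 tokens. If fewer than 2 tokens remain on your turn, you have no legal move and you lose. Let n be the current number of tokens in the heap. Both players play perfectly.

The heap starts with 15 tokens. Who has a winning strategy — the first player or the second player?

Label each position W (a win for the player to move) or L (a loss). A position with no legal move is L; any other position is W exactly when some move reaches an L, and L when every move reaches a W.
n=0: no move → L
n=1: no move → L
n=2: W (go to 0, an L position)
n=3: W (go to 1, an L position)
n=4: W (go to 1, an L position)
n=5: L (options 3(W), 2(W) are all W)
n=6: L (options 4(W), 3(W) are all W)
n=7: W (go to 5, an L position)
n=8: W (go to 6, an L position)
n=9: W (go to 6, an L position)
n=10: L (options 8(W), 7(W) are all W)
n=11: L (options 9(W), 8(W) are all W)
n=12: W (go to 10, an L position)
n=13: W (go to 11, an L position)
n=14: W (go to 11, an L position)
n=15: L (options 13(W), 12(W) are all W)
Every move from 15 reaches a W position, so the mover loses.

The second player wins.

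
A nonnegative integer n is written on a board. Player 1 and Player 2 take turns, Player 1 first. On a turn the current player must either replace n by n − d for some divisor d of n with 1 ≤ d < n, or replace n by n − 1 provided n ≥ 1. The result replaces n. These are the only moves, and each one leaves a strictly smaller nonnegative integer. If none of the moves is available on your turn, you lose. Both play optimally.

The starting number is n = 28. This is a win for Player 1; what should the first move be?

Use the standard recursion: the mover loses at a terminal position; elsewhere, the mover wins exactly when some move hands the opponent an L position.
n=0: no move → L
n=1: W (go to 0, an L position)
n=2: L (sole option 1(W) is W)
n=3: W (go to 2, an L position)
n=4: W (go to 2, an L position)
n=5: L (sole option 4(W) is W)
n=6: W (go to 5, an L position)
n=7: L (sole option 6(W) is W)
n=8: W (go to 7, an L position)
n=9: L (options 6(W), 8(W) are all W)
n=10: W (go to 5, an L position)
n=11: L (sole option 10(W) is W)
n=12: W (go to 9, an L position)
n=13: L (sole option 12(W) is W)
n=14: W (go to 7, an L position)
n=15: L (options 10(W), 12(W), 14(W) are all W)
n=16: W (go to 15, an L position)
n=17: L (sole option 16(W) is W)
n=18: W (go to 9, an L position)
n=19: L (sole option 18(W) is W)
n=20: W (go to 15, an L position)
n=21: L (options 14(W), 18(W), 20(W) are all W)
n=22: W (go to 11, an L position)
n=23: L (sole option 22(W) is W)
n=24: W (go to 21, an L position)
n=25: L (options 20(W), 24(W) are all W)
n=26: W (go to 13, an L position)
n=27: L (options 18(W), 24(W), 26(W) are all W)
n=28: W (go to 21, an L position)
From 28, the L positions reachable in one move are: 21, 27. Any move reaching one of these is winning.

Move to 21.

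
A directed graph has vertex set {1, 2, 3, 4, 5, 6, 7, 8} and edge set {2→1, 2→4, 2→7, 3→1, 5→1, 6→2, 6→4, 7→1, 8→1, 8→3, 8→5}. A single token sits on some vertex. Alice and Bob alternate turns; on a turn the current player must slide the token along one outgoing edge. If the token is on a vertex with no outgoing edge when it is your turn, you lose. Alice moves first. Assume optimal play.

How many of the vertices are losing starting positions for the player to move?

2

Use the standard recursion: the mover loses at a terminal position; elsewhere, the mover wins exactly when some move hands the opponent an L position.
Every edge goes from a vertex to one that appears earlier in the order 1, 4, 5, 3, 7, 8, 2, 6, so processing vertices in that order labels each vertex after all of its successors.
1: no outgoing edge → L
4: no outgoing edge → L
5: reaches L-position 1 → W
3: reaches L-position 1 → W
7: reaches L-position 1 → W
8: reaches L-position 1 → W
2: reaches L-position 4 → W
6: reaches L-position 4 → W
The L vertices are 1, 4; that is 2 in all.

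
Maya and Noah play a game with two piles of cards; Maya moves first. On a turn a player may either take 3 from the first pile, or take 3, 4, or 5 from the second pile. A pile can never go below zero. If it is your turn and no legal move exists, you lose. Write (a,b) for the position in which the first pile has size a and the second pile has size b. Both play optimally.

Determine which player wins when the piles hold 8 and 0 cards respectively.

Classify positions by backward induction: terminal positions (no move available) are L. From any other position, the mover wins iff some move reaches an L.
No move ever increases a pile, so every position that can arise here has a ≤ 8 and b ≤ 0; it is enough to label the cells with 0 ≤ a ≤ 8 and 0 ≤ b ≤ 0.
Every move lowers a or b (never raises either), so fill the grid row by row in increasing a, and left to right within a row: each cell's successors are then already labelled.
      b=0
a=0:    L
a=1:    L
a=2:    L
a=3:    W
a=4:    W
a=5:    W
a=6:    L
a=7:    L
a=8:    L
Cells with no legal move (terminal, hence L): (0,0), (1,0), (2,0).
The remaining L cells, each justified by listing all of its moves:
(6,0): only reaches (3,0)(W), which is W → L
(7,0): only reaches (4,0)(W), which is W → L
(8,0): only reaches (5,0)(W), which is W → L
Every other cell has at least one move into one of the L cells above, so it is W.
The starting position (8,0) is L: whatever Maya does, the opponent receives a W position.

Noah wins.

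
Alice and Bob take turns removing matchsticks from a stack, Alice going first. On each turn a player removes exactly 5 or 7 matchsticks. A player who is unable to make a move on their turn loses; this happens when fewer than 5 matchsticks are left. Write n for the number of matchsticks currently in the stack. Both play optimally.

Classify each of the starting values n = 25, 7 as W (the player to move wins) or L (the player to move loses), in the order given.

25: L, 7: W

Label each position W (a win for the player to move) or L (a loss). A position with no legal move is L; any other position is W exactly when some move reaches an L, and L when every move reaches a W.
n=0: no move → L
n=1: no move → L
n=2: no move → L
n=3: no move → L
n=4: no move → L
n=5: W (go to 0, an L position)
n=6: W (go to 1, an L position)
n=7: W (go to 2, an L position)
n=8: W (go to 3, an L position)
n=9: W (go to 4, an L position)
n=10: W (go to 3, an L position)
n=11: W (go to 4, an L position)
n=12: L (options 7(W), 5(W) are all W)
n=13: L (options 8(W), 6(W) are all W)
n=14: L (options 9(W), 7(W) are all W)
n=15: L (options 10(W), 8(W) are all W)
n=16: L (options 11(W), 9(W) are all W)
n=17: W (go to 12, an L position)
n=18: W (go to 13, an L position)
n=19: W (go to 14, an L position)
n=20: W (go to 15, an L position)
n=21: W (go to 16, an L position)
n=22: W (go to 15, an L position)
n=23: W (go to 16, an L position)
n=24: L (options 19(W), 17(W) are all W)
n=25: L (options 20(W), 18(W) are all W)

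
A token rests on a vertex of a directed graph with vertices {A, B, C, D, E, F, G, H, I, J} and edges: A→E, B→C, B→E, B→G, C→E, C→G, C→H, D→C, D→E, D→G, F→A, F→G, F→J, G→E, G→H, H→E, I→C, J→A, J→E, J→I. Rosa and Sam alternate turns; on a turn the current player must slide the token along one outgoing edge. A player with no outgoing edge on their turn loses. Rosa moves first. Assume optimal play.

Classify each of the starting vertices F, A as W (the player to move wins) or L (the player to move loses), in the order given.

Build the W/L table. Terminal = L. A non-terminal position is W if it has a move to some L; otherwise it is L.
Every edge goes from a vertex to one that appears earlier in the order E, H, G, C, B, I, A, J, D, F, so processing vertices in that order labels each vertex after all of its successors.
E: no outgoing edge → L
H: →E(L), so W
G: →E(L), so W
C: →E(L), so W
B: →E(L), so W
I: →C(W) only, which is W, so L
A: →E(L), so W
J: →I(L), so W
D: →E(L), so W
F: →J(W), A(W), G(W) — all W, so L

F: L, A: W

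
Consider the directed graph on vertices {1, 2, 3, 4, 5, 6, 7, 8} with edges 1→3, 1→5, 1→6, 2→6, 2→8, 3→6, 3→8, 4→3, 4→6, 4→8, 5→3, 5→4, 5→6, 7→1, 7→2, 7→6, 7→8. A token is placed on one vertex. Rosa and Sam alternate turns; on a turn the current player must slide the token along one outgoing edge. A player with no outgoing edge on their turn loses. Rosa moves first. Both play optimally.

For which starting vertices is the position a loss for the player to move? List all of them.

6, 8

Positions with no move are L. A position that does have a move is losing for the player to move precisely when every available move leads to a winning position for the opponent. Fill in the labels:
Every edge goes from a vertex to one that appears earlier in the order 6, 8, 3, 4, 5, 2, 1, 7, so processing vertices in that order labels each vertex after all of its successors.
6: no outgoing edge → L
8: no outgoing edge → L
3: W (go to 8, an L position)
4: W (go to 8, an L position)
5: W (go to 6, an L position)
2: W (go to 8, an L position)
1: W (go to 6, an L position)
7: W (go to 8, an L position)
The losing starting vertices are exactly the entries labelled L in this table (2 of them).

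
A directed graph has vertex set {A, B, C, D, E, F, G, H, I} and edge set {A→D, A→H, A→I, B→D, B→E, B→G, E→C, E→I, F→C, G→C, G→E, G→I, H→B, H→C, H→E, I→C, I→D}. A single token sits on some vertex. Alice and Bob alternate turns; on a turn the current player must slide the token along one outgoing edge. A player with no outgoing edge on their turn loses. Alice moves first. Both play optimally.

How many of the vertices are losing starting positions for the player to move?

Use the standard recursion: the mover loses at a terminal position; elsewhere, the mover wins exactly when some move hands the opponent an L position.
Every edge goes from a vertex to one that appears earlier in the order C, D, I, E, F, G, B, H, A, so processing vertices in that order labels each vertex after all of its successors.
C: no outgoing edge → L
D: no outgoing edge → L
I: reaches L-position D → W
E: reaches L-position C → W
F: reaches L-position C → W
G: reaches L-position C → W
B: reaches L-position D → W
H: reaches L-position C → W
A: reaches L-position D → W
The L vertices are C, D; that is 2 in all.

2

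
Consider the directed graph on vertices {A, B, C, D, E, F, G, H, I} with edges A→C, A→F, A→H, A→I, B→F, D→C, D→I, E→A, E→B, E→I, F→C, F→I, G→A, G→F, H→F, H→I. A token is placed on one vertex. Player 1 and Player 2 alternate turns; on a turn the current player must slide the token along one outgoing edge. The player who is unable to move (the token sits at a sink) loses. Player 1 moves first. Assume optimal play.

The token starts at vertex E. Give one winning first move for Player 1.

Classify positions by backward induction: terminal positions (no move available) are L. From any other position, the mover wins iff some move reaches an L.
Every edge goes from a vertex to one that appears earlier in the order C, I, F, H, A, G, D, B, E, so processing vertices in that order labels each vertex after all of its successors.
C: no outgoing edge → L
I: no outgoing edge → L
F: reaches L-position I → W
H: reaches L-position I → W
A: reaches L-position I → W
G: only reaches A(W), F(W), all W → L
D: reaches L-position I → W
B: only reaches F(W), which is W → L
E: reaches L-position B → W
From E, the L positions reachable in one move are: B, I. Any move reaching one of these is winning.

Move to B.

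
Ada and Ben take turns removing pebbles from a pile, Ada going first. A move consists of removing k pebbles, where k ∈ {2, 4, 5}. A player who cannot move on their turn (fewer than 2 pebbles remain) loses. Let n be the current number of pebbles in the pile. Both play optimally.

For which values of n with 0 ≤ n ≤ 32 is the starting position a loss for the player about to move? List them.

0, 1, 7, 8, 14, 15, 21, 22, 28, 29

Build the W/L table. Terminal = L. A non-terminal position is W if it has a move to some L; otherwise it is L.
n=0: no move → L
n=1: no move → L
n=2: can move to 0, which is L ⇒ W
n=3: can move to 1, which is L ⇒ W
n=4: can move to 0, which is L ⇒ W
n=5: can move to 1, which is L ⇒ W
n=6: can move to 1, which is L ⇒ W
n=7: moves to 5(W), 3(W), 2(W); every one is W ⇒ L
n=8: moves to 6(W), 4(W), 3(W); every one is W ⇒ L
n=9: can move to 7, which is L ⇒ W
n=10: can move to 8, which is L ⇒ W
n=11: can move to 7, which is L ⇒ W
n=12: can move to 8, which is L ⇒ W
n=13: can move to 8, which is L ⇒ W
n=14: moves to 12(W), 10(W), 9(W); every one is W ⇒ L
n=15: moves to 13(W), 11(W), 10(W); every one is W ⇒ L
n=16: can move to 14, which is L ⇒ W
n=17: can move to 15, which is L ⇒ W
n=18: can move to 14, which is L ⇒ W
n=19: can move to 15, which is L ⇒ W
n=20: can move to 15, which is L ⇒ W
n=21: moves to 19(W), 17(W), 16(W); every one is W ⇒ L
n=22: moves to 20(W), 18(W), 17(W); every one is W ⇒ L
n=23: can move to 21, which is L ⇒ W
n=24: can move to 22, which is L ⇒ W
n=25: can move to 21, which is L ⇒ W
n=26: can move to 22, which is L ⇒ W
n=27: can move to 22, which is L ⇒ W
n=28: moves to 26(W), 24(W), 23(W); every one is W ⇒ L
n=29: moves to 27(W), 25(W), 24(W); every one is W ⇒ L
n=30: can move to 28, which is L ⇒ W
n=31: can move to 29, which is L ⇒ W
n=32: can move to 28, which is L ⇒ W
The losing starting values of n are exactly the entries labelled L in this table (10 of them).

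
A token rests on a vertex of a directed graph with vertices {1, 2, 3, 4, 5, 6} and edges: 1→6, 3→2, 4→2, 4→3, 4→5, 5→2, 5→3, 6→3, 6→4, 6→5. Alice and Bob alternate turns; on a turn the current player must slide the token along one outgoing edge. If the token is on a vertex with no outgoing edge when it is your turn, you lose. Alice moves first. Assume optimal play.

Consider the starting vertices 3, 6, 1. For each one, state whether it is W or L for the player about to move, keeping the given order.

3: W, 6: L, 1: W

Build the W/L table. Terminal = L. A non-terminal position is W if it has a move to some L; otherwise it is L.
Every edge goes from a vertex to one that appears earlier in the order 2, 3, 5, 4, 6, 1, so processing vertices in that order labels each vertex after all of its successors.
2: no outgoing edge → L
3: →2(L), so W
5: →2(L), so W
4: →2(L), so W
6: →4(W), 5(W), 3(W) — all W, so L
1: →6(L), so W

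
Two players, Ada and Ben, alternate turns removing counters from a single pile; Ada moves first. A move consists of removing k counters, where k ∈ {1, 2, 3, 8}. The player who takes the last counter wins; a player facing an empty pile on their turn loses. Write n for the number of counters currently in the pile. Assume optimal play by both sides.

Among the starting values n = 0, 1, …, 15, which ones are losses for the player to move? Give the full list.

Build the W/L table. Terminal = L. A non-terminal position is W if it has a move to some L; otherwise it is L.
n=0: no move → L
n=1: reaches L-position 0 → W
n=2: reaches L-position 0 → W
n=3: reaches L-position 0 → W
n=4: only reaches 3(W), 2(W), 1(W), all W → L
n=5: reaches L-position 4 → W
n=6: reaches L-position 4 → W
n=7: reaches L-position 4 → W
n=8: reaches L-position 0 → W
n=9: only reaches 8(W), 7(W), 6(W), 1(W), all W → L
n=10: reaches L-position 9 → W
n=11: reaches L-position 9 → W
n=12: reaches L-position 9 → W
n=13: only reaches 12(W), 11(W), 10(W), 5(W), all W → L
n=14: reaches L-position 13 → W
n=15: reaches L-position 13 → W
The losing starting values of n are exactly the entries labelled L in this table (4 of them).

0, 4, 9, 13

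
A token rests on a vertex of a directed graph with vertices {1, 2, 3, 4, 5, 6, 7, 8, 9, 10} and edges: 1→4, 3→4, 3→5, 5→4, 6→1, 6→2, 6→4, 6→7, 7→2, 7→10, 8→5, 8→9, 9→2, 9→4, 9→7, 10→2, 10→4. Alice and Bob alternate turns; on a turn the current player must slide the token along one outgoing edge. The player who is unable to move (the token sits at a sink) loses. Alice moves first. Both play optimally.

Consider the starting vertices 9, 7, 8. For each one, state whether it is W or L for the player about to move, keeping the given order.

9: W, 7: W, 8: L

Work bottom-up. With no move the player to move loses. Otherwise the position is W if at least one move leads to an L position for the opponent, and L if every move leads to a W.
Every edge goes from a vertex to one that appears earlier in the order 4, 2, 10, 7, 5, 9, 3, 1, 8, 6, so processing vertices in that order labels each vertex after all of its successors.
4: no outgoing edge → L
2: no outgoing edge → L
10: W (go to 2, an L position)
7: W (go to 2, an L position)
5: W (go to 4, an L position)
9: W (go to 2, an L position)
3: W (go to 4, an L position)
1: W (go to 4, an L position)
8: L (options 9(W), 5(W) are all W)
6: W (go to 2, an L position)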